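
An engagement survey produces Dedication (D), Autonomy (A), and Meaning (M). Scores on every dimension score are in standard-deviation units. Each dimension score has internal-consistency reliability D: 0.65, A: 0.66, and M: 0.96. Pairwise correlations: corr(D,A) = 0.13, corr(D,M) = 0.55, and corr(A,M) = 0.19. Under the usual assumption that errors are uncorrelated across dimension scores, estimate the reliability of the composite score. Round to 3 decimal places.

0.846

Var(D+A+M) = 3 + 2·[0.13 + 0.55 + 0.19] = 3 + 1.74 = 4.74.
Under uncorrelated errors the observed covariances equal the true-score covariances, so only the own-variance terms attenuate.
True-score variance = [0.65 + 0.66 + 0.96] + 1.74 = 2.27 + 1.74 = 4.01.
Reliability = 4.01 / 4.74 = 0.846.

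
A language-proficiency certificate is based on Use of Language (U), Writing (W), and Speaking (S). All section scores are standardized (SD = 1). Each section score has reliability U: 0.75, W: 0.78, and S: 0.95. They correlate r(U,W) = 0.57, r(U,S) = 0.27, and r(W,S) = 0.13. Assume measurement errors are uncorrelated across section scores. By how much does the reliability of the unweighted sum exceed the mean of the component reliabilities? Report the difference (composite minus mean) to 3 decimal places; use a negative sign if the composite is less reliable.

Var(sum) = 3 + 1.94 = 4.94; true-score variance = 2.48 + 1.94 = 4.42; composite reliability = 0.8947.
Mean component reliability = 0.8267.
Difference = 0.8947 − 0.8267 = 0.068.

0.068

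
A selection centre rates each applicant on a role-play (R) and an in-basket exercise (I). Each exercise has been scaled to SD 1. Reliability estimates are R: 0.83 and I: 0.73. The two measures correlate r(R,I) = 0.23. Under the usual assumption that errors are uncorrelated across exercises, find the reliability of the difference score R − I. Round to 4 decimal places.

Var(R−I) = 1 + 1 − 2·0.23 = 2 − 0.46 = 1.54.
With uncorrelated errors the cross-covariances are all true-score covariance, so they carry over unchanged; only the diagonal terms shrink to ρᵢσᵢ².
True-score variance = [0.83 + 0.73] − 0.46 = 1.56 − 0.46 = 1.1.
Reliability = 1.1 / 1.54 = 0.7143.

0.7143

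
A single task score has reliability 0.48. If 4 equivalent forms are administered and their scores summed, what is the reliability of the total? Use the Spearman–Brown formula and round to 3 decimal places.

ρ_k = kρ / (1 + (k−1)ρ) = 4·0.48 / (1 + 3·0.48) = 1.920 / 2.440 = 0.787.

0.787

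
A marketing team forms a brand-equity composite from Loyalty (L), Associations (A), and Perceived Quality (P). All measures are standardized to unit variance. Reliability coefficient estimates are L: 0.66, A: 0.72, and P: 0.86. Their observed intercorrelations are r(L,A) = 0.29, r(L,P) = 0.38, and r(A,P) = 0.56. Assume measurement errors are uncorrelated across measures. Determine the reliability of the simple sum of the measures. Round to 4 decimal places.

Var(L+A+P) = 3 + 2·[0.29 + 0.38 + 0.56] = 3 + 2.46 = 5.46.
With uncorrelated errors the cross-covariances are all true-score covariance, so they carry over unchanged; only the diagonal terms shrink to ρᵢσᵢ².
True-score variance = [0.66 + 0.72 + 0.86] + 2.46 = 2.24 + 2.46 = 4.7.
Reliability = 4.7 / 5.46 = 0.8608.

0.8608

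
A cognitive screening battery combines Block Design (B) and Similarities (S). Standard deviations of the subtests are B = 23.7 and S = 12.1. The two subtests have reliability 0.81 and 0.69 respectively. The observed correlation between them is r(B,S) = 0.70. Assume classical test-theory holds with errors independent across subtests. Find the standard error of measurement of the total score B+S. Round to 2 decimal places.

12.33

Var(total) = 708.1 + 401.478 = 1109.58.
True-score variance = 555.992 + 401.478 = 957.47, so reliability = 0.8629.
Error variance = 1109.58 − 957.47 = 152.108; SEM = √152.108 = 12.33.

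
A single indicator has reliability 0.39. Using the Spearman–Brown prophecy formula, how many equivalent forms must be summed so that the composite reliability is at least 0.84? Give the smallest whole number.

k ≥ ρ*(1−ρ₁)/(ρ₁(1−ρ*)) = 0.84·0.61 / (0.39·0.16) = 8.212.
Smallest integer k = 9.

9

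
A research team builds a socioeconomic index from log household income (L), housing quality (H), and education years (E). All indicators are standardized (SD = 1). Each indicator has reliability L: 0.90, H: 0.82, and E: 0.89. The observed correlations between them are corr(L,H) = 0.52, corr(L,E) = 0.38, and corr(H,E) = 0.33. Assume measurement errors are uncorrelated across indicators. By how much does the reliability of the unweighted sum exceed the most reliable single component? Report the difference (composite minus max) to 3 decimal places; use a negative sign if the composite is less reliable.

Var(sum) = 3 + 2.46 = 5.46; true-score variance = 2.61 + 2.46 = 5.07; composite reliability = 0.9286.
Max component reliability = 0.9000.
Difference = 0.9286 − 0.9000 = 0.029.

0.029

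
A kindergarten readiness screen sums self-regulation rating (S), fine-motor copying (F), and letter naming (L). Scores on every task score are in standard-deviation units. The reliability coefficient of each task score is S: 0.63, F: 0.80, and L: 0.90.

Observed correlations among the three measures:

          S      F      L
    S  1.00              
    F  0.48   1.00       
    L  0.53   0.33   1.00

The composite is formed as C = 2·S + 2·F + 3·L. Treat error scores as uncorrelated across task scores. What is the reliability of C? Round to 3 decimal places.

Var(C) = 2² + 2² + 3² + 2·[4·0.48 + 6·0.53 + 6·0.33] = 17 + 14.16 = 31.16.
Because errors are independent across components, Cov(Tᵢ,Tⱼ) = Cov(Xᵢ,Xⱼ); the off-diagonal part of the true-score variance is the same as above.
True-score variance = [2²·0.63 + 2²·0.80 + 3²·0.90] + 14.16 = 13.82 + 14.16 = 27.98.
Reliability = 27.98 / 31.16 = 0.898.

0.898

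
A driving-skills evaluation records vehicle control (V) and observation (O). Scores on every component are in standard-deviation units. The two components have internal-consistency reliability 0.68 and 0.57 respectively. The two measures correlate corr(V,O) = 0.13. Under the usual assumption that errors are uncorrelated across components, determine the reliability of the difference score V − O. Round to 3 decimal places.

0.569

Var(V−O) = 1 + 1 − 2·0.13 = 2 − 0.26 = 1.74.
Because errors are independent across components, Cov(Tᵢ,Tⱼ) = Cov(Xᵢ,Xⱼ); the off-diagonal part of the true-score variance is the same as above.
True-score variance = [0.68 + 0.57] − 0.26 = 1.25 − 0.26 = 0.99.
Reliability = 0.99 / 1.74 = 0.569.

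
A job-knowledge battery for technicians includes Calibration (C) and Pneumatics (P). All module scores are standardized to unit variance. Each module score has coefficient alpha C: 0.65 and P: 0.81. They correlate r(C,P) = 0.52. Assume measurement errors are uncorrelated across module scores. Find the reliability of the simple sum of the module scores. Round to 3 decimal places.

Var(C+P) = 2 + 2·[0.52] = 2 + 1.04 = 3.04.
Because errors are independent across components, Cov(Tᵢ,Tⱼ) = Cov(Xᵢ,Xⱼ); the off-diagonal part of the true-score variance is the same as above.
True-score variance = [0.65 + 0.81] + 1.04 = 1.46 + 1.04 = 2.5.
Reliability = 2.5 / 3.04 = 0.822.

0.822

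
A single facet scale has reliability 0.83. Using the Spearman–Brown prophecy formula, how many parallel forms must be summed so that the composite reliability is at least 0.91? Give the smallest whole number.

k ≥ ρ*(1−ρ₁)/(ρ₁(1−ρ*)) = 0.91·0.17 / (0.83·0.09) = 2.071.
Smallest integer k = 3.

3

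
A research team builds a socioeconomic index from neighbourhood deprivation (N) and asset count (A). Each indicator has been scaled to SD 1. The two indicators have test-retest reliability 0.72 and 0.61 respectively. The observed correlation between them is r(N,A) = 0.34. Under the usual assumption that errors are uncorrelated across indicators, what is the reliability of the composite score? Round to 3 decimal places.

0.750

Var(N+A) = 2 + 2·[0.34] = 2 + 0.68 = 2.68.
With uncorrelated errors the cross-covariances are all true-score covariance, so they carry over unchanged; only the diagonal terms shrink to ρᵢσᵢ².
True-score variance = [0.72 + 0.61] + 0.68 = 1.33 + 0.68 = 2.01.
Reliability = 2.01 / 2.68 = 0.750.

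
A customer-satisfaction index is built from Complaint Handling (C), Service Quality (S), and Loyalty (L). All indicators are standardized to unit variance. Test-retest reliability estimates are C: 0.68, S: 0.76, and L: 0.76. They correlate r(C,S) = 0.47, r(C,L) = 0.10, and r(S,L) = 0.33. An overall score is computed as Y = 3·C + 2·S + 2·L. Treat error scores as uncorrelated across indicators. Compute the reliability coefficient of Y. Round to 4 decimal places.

Var(Y) = 3² + 2² + 2² + 2·[6·0.47 + 6·0.10 + 4·0.33] = 17 + 9.48 = 26.48.
Because errors are independent across components, Cov(Tᵢ,Tⱼ) = Cov(Xᵢ,Xⱼ); the off-diagonal part of the true-score variance is the same as above.
True-score variance = [3²·0.68 + 2²·0.76 + 2²·0.76] + 9.48 = 12.2 + 9.48 = 21.68.
Reliability = 21.68 / 26.48 = 0.8187.

0.8187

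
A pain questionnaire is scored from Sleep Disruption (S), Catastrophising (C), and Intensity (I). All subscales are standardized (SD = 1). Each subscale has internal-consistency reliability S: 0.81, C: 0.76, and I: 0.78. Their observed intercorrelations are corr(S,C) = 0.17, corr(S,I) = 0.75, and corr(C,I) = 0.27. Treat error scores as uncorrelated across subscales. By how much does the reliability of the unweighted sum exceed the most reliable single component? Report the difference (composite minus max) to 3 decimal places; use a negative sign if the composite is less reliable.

0.069

Var(sum) = 3 + 2.38 = 5.38; true-score variance = 2.35 + 2.38 = 4.73; composite reliability = 0.8792.
Max component reliability = 0.8100.
Difference = 0.8792 − 0.8100 = 0.069.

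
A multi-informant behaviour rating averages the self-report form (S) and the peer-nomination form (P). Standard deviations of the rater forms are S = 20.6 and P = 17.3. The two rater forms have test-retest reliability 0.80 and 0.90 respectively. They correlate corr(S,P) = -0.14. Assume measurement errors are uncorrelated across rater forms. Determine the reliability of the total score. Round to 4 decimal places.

0.8160

Var(S+P) = 20.6² + 17.3² + 2·[20.6·17.3·(-0.14)] = 723.65 − 99.7864 = 623.864.
Because errors are independent across components, Cov(Tᵢ,Tⱼ) = Cov(Xᵢ,Xⱼ); the off-diagonal part of the true-score variance is the same as above.
True-score variance = [20.6²·0.80 + 17.3²·0.90] − 99.7864 = 608.849 − 99.7864 = 509.063.
Reliability = 509.063 / 623.864 = 0.8160.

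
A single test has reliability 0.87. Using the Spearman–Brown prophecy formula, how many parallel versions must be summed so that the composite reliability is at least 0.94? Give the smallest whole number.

k ≥ ρ*(1−ρ₁)/(ρ₁(1−ρ*)) = 0.94·0.13 / (0.87·0.06) = 2.341.
Smallest integer k = 3.

3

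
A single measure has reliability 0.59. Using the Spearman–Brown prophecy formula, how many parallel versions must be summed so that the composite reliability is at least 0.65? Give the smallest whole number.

k ≥ ρ*(1−ρ₁)/(ρ₁(1−ρ*)) = 0.65·0.41 / (0.59·0.35) = 1.291.
Smallest integer k = 2.

2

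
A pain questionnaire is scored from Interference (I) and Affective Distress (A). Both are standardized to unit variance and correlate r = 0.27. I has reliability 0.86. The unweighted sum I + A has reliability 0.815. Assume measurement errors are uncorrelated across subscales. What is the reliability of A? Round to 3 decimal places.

Var(I+A) = 2 + 2·0.27 = 2.540.
True-score variance = ρ_I + ρ_A + 2·0.27, so 0.815 = (0.86 + ρ_A + 0.54) / 2.540.
ρ_A = 0.815·2.540 − 0.86 − 0.54 = 0.670.

0.670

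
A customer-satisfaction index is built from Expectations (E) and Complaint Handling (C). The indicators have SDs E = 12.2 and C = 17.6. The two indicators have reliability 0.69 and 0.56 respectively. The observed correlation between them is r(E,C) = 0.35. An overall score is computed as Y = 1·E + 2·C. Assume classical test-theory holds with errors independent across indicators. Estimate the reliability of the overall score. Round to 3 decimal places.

0.650

Var(Y) = 12.2² + 2²·17.6² + 2·[2·12.2·17.6·0.35] = 1387.88 + 300.608 = 1688.49.
Under uncorrelated errors the observed covariances equal the true-score covariances, so only the own-variance terms attenuate.
True-score variance = [12.2²·0.69 + 2²·17.6²·0.56] + 300.608 = 796.562 + 300.608 = 1097.17.
Reliability = 1097.17 / 1688.49 = 0.650.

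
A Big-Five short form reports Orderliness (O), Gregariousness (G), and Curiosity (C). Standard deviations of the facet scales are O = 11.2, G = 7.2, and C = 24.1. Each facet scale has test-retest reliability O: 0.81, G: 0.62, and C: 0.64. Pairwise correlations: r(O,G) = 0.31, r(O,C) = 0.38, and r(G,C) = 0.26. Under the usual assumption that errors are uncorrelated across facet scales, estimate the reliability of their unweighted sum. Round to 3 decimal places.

Var(O+G+C) = 11.2² + 7.2² + 24.1² + 2·[11.2·7.2·0.31 + 11.2·24.1·0.38 + 7.2·24.1·0.26] = 758.09 + 345.366 = 1103.46.
Because errors are independent across components, Cov(Tᵢ,Tⱼ) = Cov(Xᵢ,Xⱼ); the off-diagonal part of the true-score variance is the same as above.
True-score variance = [11.2²·0.81 + 7.2²·0.62 + 24.1²·0.64] + 345.366 = 505.466 + 345.366 = 850.832.
Reliability = 850.832 / 1103.46 = 0.771.

0.771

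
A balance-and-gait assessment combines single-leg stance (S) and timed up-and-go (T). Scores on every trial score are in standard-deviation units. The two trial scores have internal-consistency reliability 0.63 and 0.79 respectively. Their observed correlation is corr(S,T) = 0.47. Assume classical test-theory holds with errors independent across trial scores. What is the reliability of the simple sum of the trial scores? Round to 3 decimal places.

0.803

Var(S+T) = 2 + 2·[0.47] = 2 + 0.94 = 2.94.
Because errors are independent across components, Cov(Tᵢ,Tⱼ) = Cov(Xᵢ,Xⱼ); the off-diagonal part of the true-score variance is the same as above.
True-score variance = [0.63 + 0.79] + 0.94 = 1.42 + 0.94 = 2.36.
Reliability = 2.36 / 2.94 = 0.803.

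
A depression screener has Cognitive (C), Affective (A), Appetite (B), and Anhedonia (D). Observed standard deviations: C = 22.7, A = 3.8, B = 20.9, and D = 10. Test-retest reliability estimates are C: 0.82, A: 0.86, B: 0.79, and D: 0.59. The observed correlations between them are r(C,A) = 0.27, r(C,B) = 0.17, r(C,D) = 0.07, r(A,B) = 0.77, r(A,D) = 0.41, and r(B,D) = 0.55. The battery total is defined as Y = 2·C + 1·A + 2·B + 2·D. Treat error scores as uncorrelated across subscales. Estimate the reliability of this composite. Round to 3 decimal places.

Var(Y) = 2²·22.7² + 3.8² + 2²·20.9² + 2²·10² + 2·[2·22.7·3.8·0.27 + 4·22.7·20.9·0.17 + 4·22.7·10·0.07 + 2·3.8·20.9·0.77 + 2·3.8·10·0.41 + 4·20.9·10·0.55] = 4222.84 + 2092.04 = 6314.88.
With uncorrelated errors the cross-covariances are all true-score covariance, so they carry over unchanged; only the diagonal terms shrink to ρᵢσᵢ².
True-score variance = [2²·22.7²·0.82 + 3.8²·0.86 + 2²·20.9²·0.79 + 2²·10²·0.59] + 2092.04 = 3318.89 + 2092.04 = 5410.93.
Reliability = 5410.93 / 6314.88 = 0.857.

0.857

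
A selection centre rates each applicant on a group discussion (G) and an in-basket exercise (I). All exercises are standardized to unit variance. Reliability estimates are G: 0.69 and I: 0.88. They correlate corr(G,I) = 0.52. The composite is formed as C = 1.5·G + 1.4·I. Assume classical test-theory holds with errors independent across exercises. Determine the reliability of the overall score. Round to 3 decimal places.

0.854

Var(C) = 1.5² + 1.4² + 2·[2.1·0.52] = 4.21 + 2.184 = 6.394.
With uncorrelated errors the cross-covariances are all true-score covariance, so they carry over unchanged; only the diagonal terms shrink to ρᵢσᵢ².
True-score variance = [1.5²·0.69 + 1.4²·0.88] + 2.184 = 3.2773 + 2.184 = 5.4613.
Reliability = 5.4613 / 6.394 = 0.854.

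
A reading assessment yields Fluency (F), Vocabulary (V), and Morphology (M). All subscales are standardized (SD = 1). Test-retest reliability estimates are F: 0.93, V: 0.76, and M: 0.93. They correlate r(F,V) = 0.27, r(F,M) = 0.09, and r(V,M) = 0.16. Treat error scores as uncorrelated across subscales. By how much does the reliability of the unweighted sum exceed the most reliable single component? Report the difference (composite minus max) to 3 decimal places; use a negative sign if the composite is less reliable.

-0.024

Var(sum) = 3 + 1.04 = 4.04; true-score variance = 2.62 + 1.04 = 3.66; composite reliability = 0.9059.
Max component reliability = 0.9300.
Difference = 0.9059 − 0.9300 = -0.024.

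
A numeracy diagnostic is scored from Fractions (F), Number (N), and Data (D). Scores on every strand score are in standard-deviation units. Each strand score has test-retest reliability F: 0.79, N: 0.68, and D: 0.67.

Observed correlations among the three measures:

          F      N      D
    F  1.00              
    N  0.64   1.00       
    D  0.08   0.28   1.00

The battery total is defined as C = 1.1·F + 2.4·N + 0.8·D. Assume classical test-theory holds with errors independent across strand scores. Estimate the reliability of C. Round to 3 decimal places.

0.811

Var(C) = 1.1² + 2.4² + 0.8² + 2·[2.64·0.64 + 0.88·0.08 + 1.92·0.28] = 7.61 + 4.5952 = 12.2052.
Because errors are independent across components, Cov(Tᵢ,Tⱼ) = Cov(Xᵢ,Xⱼ); the off-diagonal part of the true-score variance is the same as above.
True-score variance = [1.1²·0.79 + 2.4²·0.68 + 0.8²·0.67] + 4.5952 = 5.3015 + 4.5952 = 9.8967.
Reliability = 9.8967 / 12.2052 = 0.811.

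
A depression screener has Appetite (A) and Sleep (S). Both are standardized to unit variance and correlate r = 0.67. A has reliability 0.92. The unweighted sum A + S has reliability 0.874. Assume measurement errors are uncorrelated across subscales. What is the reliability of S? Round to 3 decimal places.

Var(A+S) = 2 + 2·0.67 = 3.340.
True-score variance = ρ_A + ρ_S + 2·0.67, so 0.874 = (0.92 + ρ_S + 1.34) / 3.340.
ρ_S = 0.874·3.340 − 0.92 − 1.34 = 0.659.

0.659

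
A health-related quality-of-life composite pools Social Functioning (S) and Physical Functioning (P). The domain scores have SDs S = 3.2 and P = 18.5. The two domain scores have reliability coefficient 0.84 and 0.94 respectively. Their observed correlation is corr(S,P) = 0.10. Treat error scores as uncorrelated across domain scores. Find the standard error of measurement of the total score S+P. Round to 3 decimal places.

Var(total) = 352.49 + 11.84 = 364.33.
True-score variance = 330.317 + 11.84 = 342.157, so reliability = 0.9391.
Error variance = 364.33 − 342.157 = 22.1734; SEM = √22.1734 = 4.709.

4.709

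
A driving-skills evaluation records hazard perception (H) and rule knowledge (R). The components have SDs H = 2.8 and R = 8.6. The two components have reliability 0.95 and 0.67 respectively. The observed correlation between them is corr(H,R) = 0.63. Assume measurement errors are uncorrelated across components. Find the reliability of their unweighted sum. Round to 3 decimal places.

Var(H+R) = 2.8² + 8.6² + 2·[2.8·8.6·0.63] = 81.8 + 30.3408 = 112.141.
With uncorrelated errors the cross-covariances are all true-score covariance, so they carry over unchanged; only the diagonal terms shrink to ρᵢσᵢ².
True-score variance = [2.8²·0.95 + 8.6²·0.67] + 30.3408 = 57.0012 + 30.3408 = 87.342.
Reliability = 87.342 / 112.141 = 0.779.

0.779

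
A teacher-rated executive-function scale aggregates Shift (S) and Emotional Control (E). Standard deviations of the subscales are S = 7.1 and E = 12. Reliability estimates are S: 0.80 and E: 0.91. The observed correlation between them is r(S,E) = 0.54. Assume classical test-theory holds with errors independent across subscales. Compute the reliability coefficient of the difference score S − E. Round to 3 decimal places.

Var(S−E) = 7.1² + 12² − 2·7.1·12·0.54 = 194.41 − 92.016 = 102.394.
Under uncorrelated errors the observed covariances equal the true-score covariances, so only the own-variance terms attenuate.
True-score variance = [7.1²·0.80 + 12²·0.91] − 92.016 = 171.368 − 92.016 = 79.352.
Reliability = 79.352 / 102.394 = 0.775.

0.775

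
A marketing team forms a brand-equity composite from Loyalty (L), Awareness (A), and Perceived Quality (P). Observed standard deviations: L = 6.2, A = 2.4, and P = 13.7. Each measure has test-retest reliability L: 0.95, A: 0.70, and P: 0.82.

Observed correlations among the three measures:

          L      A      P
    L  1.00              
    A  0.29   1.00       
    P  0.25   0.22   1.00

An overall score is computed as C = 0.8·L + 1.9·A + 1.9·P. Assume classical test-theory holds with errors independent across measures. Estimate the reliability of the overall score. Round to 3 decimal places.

Var(C) = 0.8²·6.2² + 1.9²·2.4² + 1.9²·13.7² + 2·[1.52·6.2·2.4·0.29 + 1.52·6.2·13.7·0.25 + 3.61·2.4·13.7·0.22] = 722.956 + 129.899 = 852.855.
With uncorrelated errors the cross-covariances are all true-score covariance, so they carry over unchanged; only the diagonal terms shrink to ρᵢσᵢ².
True-score variance = [0.8²·6.2²·0.95 + 1.9²·2.4²·0.70 + 1.9²·13.7²·0.82] + 129.899 = 593.527 + 129.899 = 723.426.
Reliability = 723.426 / 852.855 = 0.848.

0.848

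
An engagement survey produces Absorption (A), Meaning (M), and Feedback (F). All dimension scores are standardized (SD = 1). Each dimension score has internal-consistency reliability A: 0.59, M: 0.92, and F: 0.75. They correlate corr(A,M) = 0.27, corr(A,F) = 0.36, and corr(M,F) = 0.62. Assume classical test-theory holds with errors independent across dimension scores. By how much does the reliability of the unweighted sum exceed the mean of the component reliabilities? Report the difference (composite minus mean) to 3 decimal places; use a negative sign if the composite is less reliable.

0.112

Var(sum) = 3 + 2.5 = 5.5; true-score variance = 2.26 + 2.5 = 4.76; composite reliability = 0.8655.
Mean component reliability = 0.7533.
Difference = 0.8655 − 0.7533 = 0.112.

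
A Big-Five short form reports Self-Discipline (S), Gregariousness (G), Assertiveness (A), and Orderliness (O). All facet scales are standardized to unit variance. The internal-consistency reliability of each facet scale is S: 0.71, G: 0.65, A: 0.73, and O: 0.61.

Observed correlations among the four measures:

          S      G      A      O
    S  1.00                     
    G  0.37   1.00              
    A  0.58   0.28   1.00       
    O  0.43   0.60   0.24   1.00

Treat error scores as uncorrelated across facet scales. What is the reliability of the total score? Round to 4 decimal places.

0.8556

Var(S+G+A+O) = 4 + 2·[0.37 + 0.58 + 0.43 + 0.28 + 0.60 + 0.24] = 4 + 5 = 9.
Under uncorrelated errors the observed covariances equal the true-score covariances, so only the own-variance terms attenuate.
True-score variance = [0.71 + 0.65 + 0.73 + 0.61] + 5 = 2.7 + 5 = 7.7.
Reliability = 7.7 / 9 = 0.8556.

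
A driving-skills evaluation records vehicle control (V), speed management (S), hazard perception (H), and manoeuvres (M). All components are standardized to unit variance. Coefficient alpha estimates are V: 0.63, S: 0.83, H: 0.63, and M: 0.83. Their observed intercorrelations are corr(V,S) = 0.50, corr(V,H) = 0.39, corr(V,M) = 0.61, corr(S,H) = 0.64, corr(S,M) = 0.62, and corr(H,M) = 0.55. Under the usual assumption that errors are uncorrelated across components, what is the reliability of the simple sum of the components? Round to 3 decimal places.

Var(V+S+H+M) = 4 + 2·[0.50 + 0.39 + 0.61 + 0.64 + 0.62 + 0.55] = 4 + 6.62 = 10.62.
With uncorrelated errors the cross-covariances are all true-score covariance, so they carry over unchanged; only the diagonal terms shrink to ρᵢσᵢ².
True-score variance = [0.63 + 0.83 + 0.63 + 0.83] + 6.62 = 2.92 + 6.62 = 9.54.
Reliability = 9.54 / 10.62 = 0.898.

0.898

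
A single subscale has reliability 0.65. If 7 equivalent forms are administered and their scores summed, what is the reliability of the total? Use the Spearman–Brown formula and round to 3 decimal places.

0.929

ρ_k = kρ / (1 + (k−1)ρ) = 7·0.65 / (1 + 6·0.65) = 4.550 / 4.900 = 0.929.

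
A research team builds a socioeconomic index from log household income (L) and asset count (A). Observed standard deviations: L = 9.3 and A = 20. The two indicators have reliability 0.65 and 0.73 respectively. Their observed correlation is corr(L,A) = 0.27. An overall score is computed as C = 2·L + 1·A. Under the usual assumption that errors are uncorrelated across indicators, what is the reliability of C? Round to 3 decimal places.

0.758

Var(C) = 2²·9.3² + 20² + 2·[2·9.3·20·0.27] = 745.96 + 200.88 = 946.84.
Because errors are independent across components, Cov(Tᵢ,Tⱼ) = Cov(Xᵢ,Xⱼ); the off-diagonal part of the true-score variance is the same as above.
True-score variance = [2²·9.3²·0.65 + 20²·0.73] + 200.88 = 516.874 + 200.88 = 717.754.
Reliability = 717.754 / 946.84 = 0.758.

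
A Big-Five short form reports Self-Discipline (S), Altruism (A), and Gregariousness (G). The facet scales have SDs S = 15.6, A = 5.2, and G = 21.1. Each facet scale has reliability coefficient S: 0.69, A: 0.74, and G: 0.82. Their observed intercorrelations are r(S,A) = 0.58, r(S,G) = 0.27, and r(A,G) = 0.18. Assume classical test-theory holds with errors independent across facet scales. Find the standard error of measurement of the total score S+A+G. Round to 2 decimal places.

Var(total) = 715.61 + 311.345 = 1026.95.
True-score variance = 553 + 311.345 = 864.345, so reliability = 0.8417.
Error variance = 1026.95 − 864.345 = 162.61; SEM = √162.61 = 12.75.

12.75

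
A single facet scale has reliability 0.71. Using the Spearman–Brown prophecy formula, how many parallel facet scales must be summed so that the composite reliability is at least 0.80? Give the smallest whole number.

2

k ≥ ρ*(1−ρ₁)/(ρ₁(1−ρ*)) = 0.80·0.29 / (0.71·0.20) = 1.634.
Smallest integer k = 2.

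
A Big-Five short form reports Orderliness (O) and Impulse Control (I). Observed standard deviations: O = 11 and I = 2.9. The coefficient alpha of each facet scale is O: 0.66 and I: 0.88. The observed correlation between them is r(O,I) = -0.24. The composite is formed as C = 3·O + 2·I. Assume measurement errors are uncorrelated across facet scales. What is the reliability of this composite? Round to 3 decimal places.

0.637

Var(C) = 3²·11² + 2²·2.9² + 2·[6·11·2.9·(-0.24)] = 1122.64 − 91.872 = 1030.77.
Because errors are independent across components, Cov(Tᵢ,Tⱼ) = Cov(Xᵢ,Xⱼ); the off-diagonal part of the true-score variance is the same as above.
True-score variance = [3²·11²·0.66 + 2²·2.9²·0.88] − 91.872 = 748.343 − 91.872 = 656.471.
Reliability = 656.471 / 1030.77 = 0.637.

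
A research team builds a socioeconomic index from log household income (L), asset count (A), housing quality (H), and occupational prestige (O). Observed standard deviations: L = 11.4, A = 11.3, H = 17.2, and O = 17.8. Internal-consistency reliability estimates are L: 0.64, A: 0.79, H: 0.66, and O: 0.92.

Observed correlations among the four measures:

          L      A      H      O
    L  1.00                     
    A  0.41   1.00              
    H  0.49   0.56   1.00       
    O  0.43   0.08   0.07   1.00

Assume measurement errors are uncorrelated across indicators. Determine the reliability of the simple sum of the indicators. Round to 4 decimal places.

0.8780

Var(L+A+H+O) = 11.4² + 11.3² + 17.2² + 17.8² + 2·[11.4·11.3·0.41 + 11.4·17.2·0.49 + 11.4·17.8·0.43 + 11.3·17.2·0.56 + 11.3·17.8·0.08 + 17.2·17.8·0.07] = 870.33 + 765.03 = 1635.36.
Under uncorrelated errors the observed covariances equal the true-score covariances, so only the own-variance terms attenuate.
True-score variance = [11.4²·0.64 + 11.3²·0.79 + 17.2²·0.66 + 17.8²·0.92] + 765.03 = 670.797 + 765.03 = 1435.83.
Reliability = 1435.83 / 1635.36 = 0.8780.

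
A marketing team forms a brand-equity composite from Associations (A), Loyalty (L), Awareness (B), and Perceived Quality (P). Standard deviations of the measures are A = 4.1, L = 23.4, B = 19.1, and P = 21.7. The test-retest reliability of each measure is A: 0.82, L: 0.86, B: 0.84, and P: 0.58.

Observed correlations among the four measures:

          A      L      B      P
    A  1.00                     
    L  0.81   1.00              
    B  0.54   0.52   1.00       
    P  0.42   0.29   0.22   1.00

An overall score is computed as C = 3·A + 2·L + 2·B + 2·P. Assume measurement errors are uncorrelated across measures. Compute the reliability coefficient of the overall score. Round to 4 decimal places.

0.8802

Var(C) = 3²·4.1² + 2²·23.4² + 2²·19.1² + 2²·21.7² + 2·[6·4.1·23.4·0.81 + 6·4.1·19.1·0.54 + 6·4.1·21.7·0.42 + 4·23.4·19.1·0.52 + 4·23.4·21.7·0.29 + 4·19.1·21.7·0.22] = 5684.33 + 5655.18 = 11339.5.
With uncorrelated errors the cross-covariances are all true-score covariance, so they carry over unchanged; only the diagonal terms shrink to ρᵢσᵢ².
True-score variance = [3²·4.1²·0.82 + 2²·23.4²·0.86 + 2²·19.1²·0.84 + 2²·21.7²·0.58] + 5655.18 = 4325.89 + 5655.18 = 9981.07.
Reliability = 9981.07 / 11339.5 = 0.8802.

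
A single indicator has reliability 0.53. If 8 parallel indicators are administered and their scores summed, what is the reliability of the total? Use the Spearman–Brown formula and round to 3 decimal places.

ρ_k = kρ / (1 + (k−1)ρ) = 8·0.53 / (1 + 7·0.53) = 4.240 / 4.710 = 0.900.

0.900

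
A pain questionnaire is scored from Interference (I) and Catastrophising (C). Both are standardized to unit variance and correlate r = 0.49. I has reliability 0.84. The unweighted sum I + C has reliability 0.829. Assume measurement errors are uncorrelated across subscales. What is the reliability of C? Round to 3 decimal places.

Var(I+C) = 2 + 2·0.49 = 2.980.
True-score variance = ρ_I + ρ_C + 2·0.49, so 0.829 = (0.84 + ρ_C + 0.98) / 2.980.
ρ_C = 0.829·2.980 − 0.84 − 0.98 = 0.650.

0.650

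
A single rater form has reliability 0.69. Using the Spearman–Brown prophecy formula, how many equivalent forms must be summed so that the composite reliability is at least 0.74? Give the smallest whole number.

k ≥ ρ*(1−ρ₁)/(ρ₁(1−ρ*)) = 0.74·0.31 / (0.69·0.26) = 1.279.
Smallest integer k = 2.

2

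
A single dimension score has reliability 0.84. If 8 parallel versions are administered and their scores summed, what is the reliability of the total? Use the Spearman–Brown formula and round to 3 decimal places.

0.977

ρ_k = kρ / (1 + (k−1)ρ) = 8·0.84 / (1 + 7·0.84) = 6.720 / 6.880 = 0.977.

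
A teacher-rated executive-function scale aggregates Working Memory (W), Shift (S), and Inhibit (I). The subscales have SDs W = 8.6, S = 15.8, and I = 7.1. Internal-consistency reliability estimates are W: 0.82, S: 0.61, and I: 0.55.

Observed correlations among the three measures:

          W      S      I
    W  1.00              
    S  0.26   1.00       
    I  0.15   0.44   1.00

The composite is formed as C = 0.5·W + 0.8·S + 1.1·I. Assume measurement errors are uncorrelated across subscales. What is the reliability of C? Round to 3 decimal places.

0.745

Var(C) = 0.5²·8.6² + 0.8²·15.8² + 1.1²·7.1² + 2·[0.4·8.6·15.8·0.26 + 0.55·8.6·7.1·0.15 + 0.88·15.8·7.1·0.44] = 239.256 + 125.21 = 364.466.
With uncorrelated errors the cross-covariances are all true-score covariance, so they carry over unchanged; only the diagonal terms shrink to ρᵢσᵢ².
True-score variance = [0.5²·8.6²·0.82 + 0.8²·15.8²·0.61 + 1.1²·7.1²·0.55] + 125.21 = 146.169 + 125.21 = 271.379.
Reliability = 271.379 / 364.466 = 0.745.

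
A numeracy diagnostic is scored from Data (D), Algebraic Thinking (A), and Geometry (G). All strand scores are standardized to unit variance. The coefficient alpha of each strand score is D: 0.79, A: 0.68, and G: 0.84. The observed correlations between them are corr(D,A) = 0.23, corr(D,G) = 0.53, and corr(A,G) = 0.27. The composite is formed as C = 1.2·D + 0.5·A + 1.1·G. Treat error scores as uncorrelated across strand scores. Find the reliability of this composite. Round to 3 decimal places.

0.882

Var(C) = 1.2² + 0.5² + 1.1² + 2·[0.6·0.23 + 1.32·0.53 + 0.55·0.27] = 2.9 + 1.9722 = 4.8722.
With uncorrelated errors the cross-covariances are all true-score covariance, so they carry over unchanged; only the diagonal terms shrink to ρᵢσᵢ².
True-score variance = [1.2²·0.79 + 0.5²·0.68 + 1.1²·0.84] + 1.9722 = 2.324 + 1.9722 = 4.2962.
Reliability = 4.2962 / 4.8722 = 0.882.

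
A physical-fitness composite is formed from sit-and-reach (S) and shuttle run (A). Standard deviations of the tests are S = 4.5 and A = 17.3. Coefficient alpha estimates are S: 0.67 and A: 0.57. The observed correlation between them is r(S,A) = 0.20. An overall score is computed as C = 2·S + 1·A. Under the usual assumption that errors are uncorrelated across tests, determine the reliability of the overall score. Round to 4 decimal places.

Var(C) = 2²·4.5² + 17.3² + 2·[2·4.5·17.3·0.20] = 380.29 + 62.28 = 442.57.
Under uncorrelated errors the observed covariances equal the true-score covariances, so only the own-variance terms attenuate.
True-score variance = [2²·4.5²·0.67 + 17.3²·0.57] + 62.28 = 224.865 + 62.28 = 287.145.
Reliability = 287.145 / 442.57 = 0.6488.

0.6488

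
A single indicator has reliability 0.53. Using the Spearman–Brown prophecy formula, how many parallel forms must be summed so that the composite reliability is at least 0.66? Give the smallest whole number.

k ≥ ρ*(1−ρ₁)/(ρ₁(1−ρ*)) = 0.66·0.47 / (0.53·0.34) = 1.721.
Smallest integer k = 2.

2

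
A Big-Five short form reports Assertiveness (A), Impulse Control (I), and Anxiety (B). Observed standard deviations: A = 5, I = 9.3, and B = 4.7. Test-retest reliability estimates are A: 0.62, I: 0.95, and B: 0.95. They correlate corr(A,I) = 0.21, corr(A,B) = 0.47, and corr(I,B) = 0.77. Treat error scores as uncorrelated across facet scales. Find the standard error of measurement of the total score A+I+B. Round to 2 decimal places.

3.86

Var(total) = 133.58 + 108.933 = 242.513.
True-score variance = 118.651 + 108.933 = 227.584, so reliability = 0.9384.
Error variance = 242.513 − 227.584 = 14.929; SEM = √14.929 = 3.86.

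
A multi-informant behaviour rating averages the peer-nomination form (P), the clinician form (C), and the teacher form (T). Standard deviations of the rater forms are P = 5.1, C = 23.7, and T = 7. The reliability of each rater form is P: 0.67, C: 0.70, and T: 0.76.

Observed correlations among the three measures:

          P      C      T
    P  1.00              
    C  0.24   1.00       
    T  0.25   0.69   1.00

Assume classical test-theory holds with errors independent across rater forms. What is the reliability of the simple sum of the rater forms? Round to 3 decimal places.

0.799

Var(P+C+T) = 5.1² + 23.7² + 7² + 2·[5.1·23.7·0.24 + 5.1·7·0.25 + 23.7·7·0.69] = 636.7 + 304.81 = 941.51.
Under uncorrelated errors the observed covariances equal the true-score covariances, so only the own-variance terms attenuate.
True-score variance = [5.1²·0.67 + 23.7²·0.70 + 7²·0.76] + 304.81 = 447.85 + 304.81 = 752.659.
Reliability = 752.659 / 941.51 = 0.799.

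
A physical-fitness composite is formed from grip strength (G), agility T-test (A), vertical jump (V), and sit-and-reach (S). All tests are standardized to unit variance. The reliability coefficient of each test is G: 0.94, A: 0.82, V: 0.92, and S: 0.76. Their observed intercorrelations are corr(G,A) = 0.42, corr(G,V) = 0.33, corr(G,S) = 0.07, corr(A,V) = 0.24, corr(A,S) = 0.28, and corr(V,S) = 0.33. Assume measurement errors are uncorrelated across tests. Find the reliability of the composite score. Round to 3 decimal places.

Var(G+A+V+S) = 4 + 2·[0.42 + 0.33 + 0.07 + 0.24 + 0.28 + 0.33] = 4 + 3.34 = 7.34.
Under uncorrelated errors the observed covariances equal the true-score covariances, so only the own-variance terms attenuate.
True-score variance = [0.94 + 0.82 + 0.92 + 0.76] + 3.34 = 3.44 + 3.34 = 6.78.
Reliability = 6.78 / 7.34 = 0.924.

0.924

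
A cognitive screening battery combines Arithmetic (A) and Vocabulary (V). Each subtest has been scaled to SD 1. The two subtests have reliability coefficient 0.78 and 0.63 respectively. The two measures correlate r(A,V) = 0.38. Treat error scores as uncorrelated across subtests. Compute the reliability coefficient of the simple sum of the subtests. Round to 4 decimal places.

0.7862

Var(A+V) = 2 + 2·[0.38] = 2 + 0.76 = 2.76.
Because errors are independent across components, Cov(Tᵢ,Tⱼ) = Cov(Xᵢ,Xⱼ); the off-diagonal part of the true-score variance is the same as above.
True-score variance = [0.78 + 0.63] + 0.76 = 1.41 + 0.76 = 2.17.
Reliability = 2.17 / 2.76 = 0.7862.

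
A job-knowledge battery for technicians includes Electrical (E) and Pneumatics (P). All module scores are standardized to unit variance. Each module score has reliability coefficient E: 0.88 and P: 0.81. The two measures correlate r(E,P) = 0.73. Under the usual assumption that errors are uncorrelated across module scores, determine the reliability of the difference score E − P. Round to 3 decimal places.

Var(E−P) = 1 + 1 − 2·0.73 = 2 − 1.46 = 0.54.
Under uncorrelated errors the observed covariances equal the true-score covariances, so only the own-variance terms attenuate.
True-score variance = [0.88 + 0.81] − 1.46 = 1.69 − 1.46 = 0.23.
Reliability = 0.23 / 0.54 = 0.426.

0.426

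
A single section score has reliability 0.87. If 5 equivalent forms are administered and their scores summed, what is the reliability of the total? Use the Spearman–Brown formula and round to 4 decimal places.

0.9710

ρ_k = kρ / (1 + (k−1)ρ) = 5·0.87 / (1 + 4·0.87) = 4.350 / 4.480 = 0.9710.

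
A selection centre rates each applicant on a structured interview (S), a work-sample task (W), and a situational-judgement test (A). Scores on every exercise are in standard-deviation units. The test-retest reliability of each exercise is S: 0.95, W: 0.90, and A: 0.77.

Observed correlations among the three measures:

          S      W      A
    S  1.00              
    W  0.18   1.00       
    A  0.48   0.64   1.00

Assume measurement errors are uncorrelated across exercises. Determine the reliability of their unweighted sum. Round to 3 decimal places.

0.932

Var(S+W+A) = 3 + 2·[0.18 + 0.48 + 0.64] = 3 + 2.6 = 5.6.
With uncorrelated errors the cross-covariances are all true-score covariance, so they carry over unchanged; only the diagonal terms shrink to ρᵢσᵢ².
True-score variance = [0.95 + 0.90 + 0.77] + 2.6 = 2.62 + 2.6 = 5.22.
Reliability = 5.22 / 5.6 = 0.932.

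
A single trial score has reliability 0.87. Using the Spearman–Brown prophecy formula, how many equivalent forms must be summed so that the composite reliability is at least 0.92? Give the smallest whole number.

k ≥ ρ*(1−ρ₁)/(ρ₁(1−ρ*)) = 0.92·0.13 / (0.87·0.08) = 1.718.
Smallest integer k = 2.

2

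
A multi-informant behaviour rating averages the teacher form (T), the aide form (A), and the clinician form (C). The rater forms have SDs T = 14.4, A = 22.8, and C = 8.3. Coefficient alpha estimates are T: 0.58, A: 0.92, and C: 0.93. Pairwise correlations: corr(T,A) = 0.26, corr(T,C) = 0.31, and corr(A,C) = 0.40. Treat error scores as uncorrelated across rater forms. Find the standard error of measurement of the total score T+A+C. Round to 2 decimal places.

11.55

Var(total) = 796.09 + 396.221 = 1192.31.
True-score variance = 662.589 + 396.221 = 1058.81, so reliability = 0.8880.
Error variance = 1192.31 − 1058.81 = 133.501; SEM = √133.501 = 11.55.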